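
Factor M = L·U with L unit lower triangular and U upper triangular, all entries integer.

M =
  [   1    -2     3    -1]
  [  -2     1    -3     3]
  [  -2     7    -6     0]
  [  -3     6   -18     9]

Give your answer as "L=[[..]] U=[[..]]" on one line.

  R1 -= -2·R0 → [0,-3,3,1]
  R2 -= -2·R0 → [0,3,0,-2]
  R3 -= -3·R0 → [0,0,-9,6]
  R2 -= -1·R1 → [0,0,3,-1]
  R3 -= 0·R1 → [0,0,-9,6]
  R3 -= -3·R2 → [0,0,0,3]

L=[[1,0,0,0],[-2,1,0,0],[-2,-1,1,0],[-3,0,-3,1]] U=[[1,-2,3,-1],[0,-3,3,1],[0,0,3,-1],[0,0,0,3]]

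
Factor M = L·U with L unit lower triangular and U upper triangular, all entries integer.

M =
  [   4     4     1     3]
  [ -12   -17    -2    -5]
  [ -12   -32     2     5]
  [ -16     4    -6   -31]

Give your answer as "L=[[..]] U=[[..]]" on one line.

L=[[1,0,0,0],[-3,1,0,0],[-3,4,1,0],[-4,-4,2,1]] U=[[4,4,1,3],[0,-5,1,4],[0,0,1,-2],[0,0,0,1]]

  row1 -= -3·row0 → [0,-5,1,4]
  row2 -= -3·row0 → [0,-20,5,14]
  row3 -= -4·row0 → [0,20,-2,-19]
  row2 -= 4·row1 → [0,0,1,-2]
  row3 -= -4·row1 → [0,0,2,-3]
  row3 -= 2·row2 → [0,0,0,1]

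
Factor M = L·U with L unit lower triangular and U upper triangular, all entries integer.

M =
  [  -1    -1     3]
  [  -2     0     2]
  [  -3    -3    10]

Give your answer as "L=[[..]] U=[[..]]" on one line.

  row1 -= 2·row0 → [0,2,-4]
  row2 -= 3·row0 → [0,0,1]
  row2 -= 0·row1 → [0,0,1]

L=[[1,0,0],[2,1,0],[3,0,1]] U=[[-1,-1,3],[0,2,-4],[0,0,1]]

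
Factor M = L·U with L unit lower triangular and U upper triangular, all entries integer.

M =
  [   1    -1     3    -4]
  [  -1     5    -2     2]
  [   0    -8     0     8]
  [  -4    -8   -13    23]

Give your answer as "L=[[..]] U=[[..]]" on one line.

L=[[1,0,0,0],[-1,1,0,0],[0,-2,1,0],[-4,-3,1,1]] U=[[1,-1,3,-4],[0,4,1,-2],[0,0,2,4],[0,0,0,-3]]

  R1 -= -1·R0 → [0,4,1,-2]
  R2 -= 0·R0 → [0,-8,0,8]
  R3 -= -4·R0 → [0,-12,-1,7]
  R2 -= -2·R1 → [0,0,2,4]
  R3 -= -3·R1 → [0,0,2,1]
  R3 -= 1·R2 → [0,0,0,-3]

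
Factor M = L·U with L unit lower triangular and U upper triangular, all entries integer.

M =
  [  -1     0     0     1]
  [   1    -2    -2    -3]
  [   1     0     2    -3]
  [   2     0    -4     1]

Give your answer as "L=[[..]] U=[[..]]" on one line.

L=[[1,0,0,0],[-1,1,0,0],[-1,0,1,0],[-2,0,-2,1]] U=[[-1,0,0,1],[0,-2,-2,-2],[0,0,2,-2],[0,0,0,-1]]

  row1 -= -1·row0 → [0,-2,-2,-2]
  row2 -= -1·row0 → [0,0,2,-2]
  row3 -= -2·row0 → [0,0,-4,3]
  row2 -= 0·row1 → [0,0,2,-2]
  row3 -= 0·row1 → [0,0,-4,3]
  row3 -= -2·row2 → [0,0,0,-1]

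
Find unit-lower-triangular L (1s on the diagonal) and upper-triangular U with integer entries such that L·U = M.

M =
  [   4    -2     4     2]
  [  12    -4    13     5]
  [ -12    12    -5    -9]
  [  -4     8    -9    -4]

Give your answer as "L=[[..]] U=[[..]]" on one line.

L=[[1,0,0,0],[3,1,0,0],[-3,3,1,0],[-1,3,-2,1]] U=[[4,-2,4,2],[0,2,1,-1],[0,0,4,0],[0,0,0,1]]

  R1 -= 3·R0 → [0,2,1,-1]
  R2 -= -3·R0 → [0,6,7,-3]
  R3 -= -1·R0 → [0,6,-5,-2]
  R2 -= 3·R1 → [0,0,4,0]
  R3 -= 3·R1 → [0,0,-8,1]
  R3 -= -2·R2 → [0,0,0,1]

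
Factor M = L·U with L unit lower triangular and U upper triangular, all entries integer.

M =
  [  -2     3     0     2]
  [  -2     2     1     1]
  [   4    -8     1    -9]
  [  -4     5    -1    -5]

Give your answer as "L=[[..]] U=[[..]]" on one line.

L=[[1,0,0,0],[1,1,0,0],[-2,2,1,0],[2,1,2,1]] U=[[-2,3,0,2],[0,-1,1,-1],[0,0,-1,-3],[0,0,0,-2]]

  R1 -= 1·R0 → [0,-1,1,-1]
  R2 -= -2·R0 → [0,-2,1,-5]
  R3 -= 2·R0 → [0,-1,-1,-9]
  R2 -= 2·R1 → [0,0,-1,-3]
  R3 -= 1·R1 → [0,0,-2,-8]
  R3 -= 2·R2 → [0,0,0,-2]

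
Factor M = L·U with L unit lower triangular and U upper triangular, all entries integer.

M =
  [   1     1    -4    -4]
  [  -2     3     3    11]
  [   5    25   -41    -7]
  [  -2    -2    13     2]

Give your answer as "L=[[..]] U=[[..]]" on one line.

L=[[1,0,0,0],[-2,1,0,0],[5,4,1,0],[-2,0,-5,1]] U=[[1,1,-4,-4],[0,5,-5,3],[0,0,-1,1],[0,0,0,-1]]

  r1 -= -2·r0 → [0,5,-5,3]
  r2 -= 5·r0 → [0,20,-21,13]
  r3 -= -2·r0 → [0,0,5,-6]
  r2 -= 4·r1 → [0,0,-1,1]
  r3 -= 0·r1 → [0,0,5,-6]
  r3 -= -5·r2 → [0,0,0,-1]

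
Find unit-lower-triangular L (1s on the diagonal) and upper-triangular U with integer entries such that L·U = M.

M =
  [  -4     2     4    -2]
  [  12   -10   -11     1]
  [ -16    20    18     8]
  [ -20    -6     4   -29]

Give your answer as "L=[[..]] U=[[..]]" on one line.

  r1 -= -3·r0 → [0,-4,1,-5]
  r2 -= 4·r0 → [0,12,2,16]
  r3 -= 5·r0 → [0,-16,-16,-19]
  r2 -= -3·r1 → [0,0,5,1]
  r3 -= 4·r1 → [0,0,-20,1]
  r3 -= -4·r2 → [0,0,0,5]

L=[[1,0,0,0],[-3,1,0,0],[4,-3,1,0],[5,4,-4,1]] U=[[-4,2,4,-2],[0,-4,1,-5],[0,0,5,1],[0,0,0,5]]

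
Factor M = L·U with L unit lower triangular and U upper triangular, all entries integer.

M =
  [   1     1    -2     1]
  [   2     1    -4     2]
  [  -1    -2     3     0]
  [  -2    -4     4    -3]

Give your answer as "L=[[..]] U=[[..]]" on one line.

  row1 -= 2·row0 → [0,-1,0,0]
  row2 -= -1·row0 → [0,-1,1,1]
  row3 -= -2·row0 → [0,-2,0,-1]
  row2 -= 1·row1 → [0,0,1,1]
  row3 -= 2·row1 → [0,0,0,-1]
  row3 -= 0·row2 → [0,0,0,-1]

L=[[1,0,0,0],[2,1,0,0],[-1,1,1,0],[-2,2,0,1]] U=[[1,1,-2,1],[0,-1,0,0],[0,0,1,1],[0,0,0,-1]]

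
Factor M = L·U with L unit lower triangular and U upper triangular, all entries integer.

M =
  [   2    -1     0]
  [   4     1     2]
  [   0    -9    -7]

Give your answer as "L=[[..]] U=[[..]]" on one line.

L=[[1,0,0],[2,1,0],[0,-3,1]] U=[[2,-1,0],[0,3,2],[0,0,-1]]

  R1 -= 2·R0 → [0,3,2]
  R2 -= 0·R0 → [0,-9,-7]
  R2 -= -3·R1 → [0,0,-1]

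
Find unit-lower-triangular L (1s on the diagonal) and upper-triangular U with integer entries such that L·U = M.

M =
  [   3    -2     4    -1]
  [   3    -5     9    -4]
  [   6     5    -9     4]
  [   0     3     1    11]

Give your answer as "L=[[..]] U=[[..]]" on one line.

  row1 -= 1·row0 → [0,-3,5,-3]
  row2 -= 2·row0 → [0,9,-17,6]
  row3 -= 0·row0 → [0,3,1,11]
  row2 -= -3·row1 → [0,0,-2,-3]
  row3 -= -1·row1 → [0,0,6,8]
  row3 -= -3·row2 → [0,0,0,-1]

L=[[1,0,0,0],[1,1,0,0],[2,-3,1,0],[0,-1,-3,1]] U=[[3,-2,4,-1],[0,-3,5,-3],[0,0,-2,-3],[0,0,0,-1]]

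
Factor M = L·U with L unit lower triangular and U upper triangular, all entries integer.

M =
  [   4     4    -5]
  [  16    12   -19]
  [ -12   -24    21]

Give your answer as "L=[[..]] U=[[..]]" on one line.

  row1 -= 4·row0 → [0,-4,1]
  row2 -= -3·row0 → [0,-12,6]
  row2 -= 3·row1 → [0,0,3]

L=[[1,0,0],[4,1,0],[-3,3,1]] U=[[4,4,-5],[0,-4,1],[0,0,3]]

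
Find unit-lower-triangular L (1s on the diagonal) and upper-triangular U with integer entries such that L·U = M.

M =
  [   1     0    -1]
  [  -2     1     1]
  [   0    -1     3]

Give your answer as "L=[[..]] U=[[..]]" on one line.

  R1 -= -2·R0 → [0,1,-1]
  R2 -= 0·R0 → [0,-1,3]
  R2 -= -1·R1 → [0,0,2]

L=[[1,0,0],[-2,1,0],[0,-1,1]] U=[[1,0,-1],[0,1,-1],[0,0,2]]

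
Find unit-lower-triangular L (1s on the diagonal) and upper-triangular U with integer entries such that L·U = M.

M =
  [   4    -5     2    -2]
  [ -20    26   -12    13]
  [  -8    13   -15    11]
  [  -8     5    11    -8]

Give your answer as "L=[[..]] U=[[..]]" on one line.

  r1 -= -5·r0 → [0,1,-2,3]
  r2 -= -2·r0 → [0,3,-11,7]
  r3 -= -2·r0 → [0,-5,15,-12]
  r2 -= 3·r1 → [0,0,-5,-2]
  r3 -= -5·r1 → [0,0,5,3]
  r3 -= -1·r2 → [0,0,0,1]

L=[[1,0,0,0],[-5,1,0,0],[-2,3,1,0],[-2,-5,-1,1]] U=[[4,-5,2,-2],[0,1,-2,3],[0,0,-5,-2],[0,0,0,1]]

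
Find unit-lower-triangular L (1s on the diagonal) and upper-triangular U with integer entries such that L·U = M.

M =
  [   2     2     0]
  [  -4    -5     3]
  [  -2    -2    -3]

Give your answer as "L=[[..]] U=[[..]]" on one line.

  row1 -= -2·row0 → [0,-1,3]
  row2 -= -1·row0 → [0,0,-3]
  row2 -= 0·row1 → [0,0,-3]

L=[[1,0,0],[-2,1,0],[-1,0,1]] U=[[2,2,0],[0,-1,3],[0,0,-3]]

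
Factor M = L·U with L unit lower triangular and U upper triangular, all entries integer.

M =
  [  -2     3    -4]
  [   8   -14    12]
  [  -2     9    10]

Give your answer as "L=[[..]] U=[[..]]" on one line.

  row1 -= -4·row0 → [0,-2,-4]
  row2 -= 1·row0 → [0,6,14]
  row2 -= -3·row1 → [0,0,2]

L=[[1,0,0],[-4,1,0],[1,-3,1]] U=[[-2,3,-4],[0,-2,-4],[0,0,2]]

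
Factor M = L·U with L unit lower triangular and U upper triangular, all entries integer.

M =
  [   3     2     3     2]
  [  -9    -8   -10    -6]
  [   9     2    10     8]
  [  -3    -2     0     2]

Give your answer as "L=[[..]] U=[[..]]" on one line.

  R1 -= -3·R0 → [0,-2,-1,0]
  R2 -= 3·R0 → [0,-4,1,2]
  R3 -= -1·R0 → [0,0,3,4]
  R2 -= 2·R1 → [0,0,3,2]
  R3 -= 0·R1 → [0,0,3,4]
  R3 -= 1·R2 → [0,0,0,2]

L=[[1,0,0,0],[-3,1,0,0],[3,2,1,0],[-1,0,1,1]] U=[[3,2,3,2],[0,-2,-1,0],[0,0,3,2],[0,0,0,2]]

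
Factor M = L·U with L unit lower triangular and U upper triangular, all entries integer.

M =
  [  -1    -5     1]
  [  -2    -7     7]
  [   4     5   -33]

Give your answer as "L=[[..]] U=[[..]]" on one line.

  r1 -= 2·r0 → [0,3,5]
  r2 -= -4·r0 → [0,-15,-29]
  r2 -= -5·r1 → [0,0,-4]

L=[[1,0,0],[2,1,0],[-4,-5,1]] U=[[-1,-5,1],[0,3,5],[0,0,-4]]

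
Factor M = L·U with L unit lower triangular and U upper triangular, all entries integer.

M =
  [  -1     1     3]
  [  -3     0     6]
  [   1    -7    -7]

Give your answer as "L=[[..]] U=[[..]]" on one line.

  R1 -= 3·R0 → [0,-3,-3]
  R2 -= -1·R0 → [0,-6,-4]
  R2 -= 2·R1 → [0,0,2]

L=[[1,0,0],[3,1,0],[-1,2,1]] U=[[-1,1,3],[0,-3,-3],[0,0,2]]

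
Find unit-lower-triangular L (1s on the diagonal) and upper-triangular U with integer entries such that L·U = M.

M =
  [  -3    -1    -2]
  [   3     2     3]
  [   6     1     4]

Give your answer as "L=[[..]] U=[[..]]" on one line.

L=[[1,0,0],[-1,1,0],[-2,-1,1]] U=[[-3,-1,-2],[0,1,1],[0,0,1]]

  r1 -= -1·r0 → [0,1,1]
  r2 -= -2·r0 → [0,-1,0]
  r2 -= -1·r1 → [0,0,1]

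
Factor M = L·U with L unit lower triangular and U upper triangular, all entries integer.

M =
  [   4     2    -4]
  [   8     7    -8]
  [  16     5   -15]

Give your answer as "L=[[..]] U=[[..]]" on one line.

L=[[1,0,0],[2,1,0],[4,-1,1]] U=[[4,2,-4],[0,3,0],[0,0,1]]

  r1 -= 2·r0 → [0,3,0]
  r2 -= 4·r0 → [0,-3,1]
  r2 -= -1·r1 → [0,0,1]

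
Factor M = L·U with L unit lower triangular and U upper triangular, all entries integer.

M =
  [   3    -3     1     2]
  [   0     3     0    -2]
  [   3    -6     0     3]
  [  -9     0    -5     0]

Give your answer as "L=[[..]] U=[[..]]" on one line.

L=[[1,0,0,0],[0,1,0,0],[1,-1,1,0],[-3,-3,2,1]] U=[[3,-3,1,2],[0,3,0,-2],[0,0,-1,-1],[0,0,0,2]]

  row1 -= 0·row0 → [0,3,0,-2]
  row2 -= 1·row0 → [0,-3,-1,1]
  row3 -= -3·row0 → [0,-9,-2,6]
  row2 -= -1·row1 → [0,0,-1,-1]
  row3 -= -3·row1 → [0,0,-2,0]
  row3 -= 2·row2 → [0,0,0,2]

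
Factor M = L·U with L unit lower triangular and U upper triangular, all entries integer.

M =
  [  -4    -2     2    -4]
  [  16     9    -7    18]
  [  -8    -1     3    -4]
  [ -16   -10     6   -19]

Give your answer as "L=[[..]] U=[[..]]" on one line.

  r1 -= -4·r0 → [0,1,1,2]
  r2 -= 2·r0 → [0,3,-1,4]
  r3 -= 4·r0 → [0,-2,-2,-3]
  r2 -= 3·r1 → [0,0,-4,-2]
  r3 -= -2·r1 → [0,0,0,1]
  r3 -= 0·r2 → [0,0,0,1]

L=[[1,0,0,0],[-4,1,0,0],[2,3,1,0],[4,-2,0,1]] U=[[-4,-2,2,-4],[0,1,1,2],[0,0,-4,-2],[0,0,0,1]]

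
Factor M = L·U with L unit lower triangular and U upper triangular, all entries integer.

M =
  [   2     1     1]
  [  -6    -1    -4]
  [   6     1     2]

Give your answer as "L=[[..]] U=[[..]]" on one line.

  row1 -= -3·row0 → [0,2,-1]
  row2 -= 3·row0 → [0,-2,-1]
  row2 -= -1·row1 → [0,0,-2]

L=[[1,0,0],[-3,1,0],[3,-1,1]] U=[[2,1,1],[0,2,-1],[0,0,-2]]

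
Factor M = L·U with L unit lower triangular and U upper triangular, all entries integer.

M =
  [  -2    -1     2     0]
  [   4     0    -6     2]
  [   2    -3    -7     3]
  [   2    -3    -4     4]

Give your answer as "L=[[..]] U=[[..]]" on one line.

L=[[1,0,0,0],[-2,1,0,0],[-1,2,1,0],[-1,2,-2,1]] U=[[-2,-1,2,0],[0,-2,-2,2],[0,0,-1,-1],[0,0,0,-2]]

  row1 -= -2·row0 → [0,-2,-2,2]
  row2 -= -1·row0 → [0,-4,-5,3]
  row3 -= -1·row0 → [0,-4,-2,4]
  row2 -= 2·row1 → [0,0,-1,-1]
  row3 -= 2·row1 → [0,0,2,0]
  row3 -= -2·row2 → [0,0,0,-2]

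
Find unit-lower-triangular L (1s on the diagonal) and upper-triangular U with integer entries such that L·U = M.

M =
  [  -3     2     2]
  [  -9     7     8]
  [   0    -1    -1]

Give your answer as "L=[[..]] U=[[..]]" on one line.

  r1 -= 3·r0 → [0,1,2]
  r2 -= 0·r0 → [0,-1,-1]
  r2 -= -1·r1 → [0,0,1]

L=[[1,0,0],[3,1,0],[0,-1,1]] U=[[-3,2,2],[0,1,2],[0,0,1]]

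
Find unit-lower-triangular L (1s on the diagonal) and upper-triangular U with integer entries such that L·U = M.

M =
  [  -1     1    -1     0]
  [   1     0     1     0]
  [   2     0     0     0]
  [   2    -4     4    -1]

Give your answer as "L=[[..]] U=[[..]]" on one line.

  row1 -= -1·row0 → [0,1,0,0]
  row2 -= -2·row0 → [0,2,-2,0]
  row3 -= -2·row0 → [0,-2,2,-1]
  row2 -= 2·row1 → [0,0,-2,0]
  row3 -= -2·row1 → [0,0,2,-1]
  row3 -= -1·row2 → [0,0,0,-1]

L=[[1,0,0,0],[-1,1,0,0],[-2,2,1,0],[-2,-2,-1,1]] U=[[-1,1,-1,0],[0,1,0,0],[0,0,-2,0],[0,0,0,-1]]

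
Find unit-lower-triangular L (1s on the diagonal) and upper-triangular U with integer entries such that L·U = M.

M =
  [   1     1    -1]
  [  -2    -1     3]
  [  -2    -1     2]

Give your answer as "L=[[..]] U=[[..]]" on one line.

  r1 -= -2·r0 → [0,1,1]
  r2 -= -2·r0 → [0,1,0]
  r2 -= 1·r1 → [0,0,-1]

L=[[1,0,0],[-2,1,0],[-2,1,1]] U=[[1,1,-1],[0,1,1],[0,0,-1]]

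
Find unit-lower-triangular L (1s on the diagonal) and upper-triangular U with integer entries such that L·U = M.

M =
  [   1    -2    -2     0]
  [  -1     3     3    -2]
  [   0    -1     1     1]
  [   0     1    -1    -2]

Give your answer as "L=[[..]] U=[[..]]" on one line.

L=[[1,0,0,0],[-1,1,0,0],[0,-1,1,0],[0,1,-1,1]] U=[[1,-2,-2,0],[0,1,1,-2],[0,0,2,-1],[0,0,0,-1]]

  row1 -= -1·row0 → [0,1,1,-2]
  row2 -= 0·row0 → [0,-1,1,1]
  row3 -= 0·row0 → [0,1,-1,-2]
  row2 -= -1·row1 → [0,0,2,-1]
  row3 -= 1·row1 → [0,0,-2,0]
  row3 -= -1·row2 → [0,0,0,-1]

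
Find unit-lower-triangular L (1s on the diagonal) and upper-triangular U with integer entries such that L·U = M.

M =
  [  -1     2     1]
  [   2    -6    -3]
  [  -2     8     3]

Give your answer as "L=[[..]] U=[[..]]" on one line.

L=[[1,0,0],[-2,1,0],[2,-2,1]] U=[[-1,2,1],[0,-2,-1],[0,0,-1]]

  row1 -= -2·row0 → [0,-2,-1]
  row2 -= 2·row0 → [0,4,1]
  row2 -= -2·row1 → [0,0,-1]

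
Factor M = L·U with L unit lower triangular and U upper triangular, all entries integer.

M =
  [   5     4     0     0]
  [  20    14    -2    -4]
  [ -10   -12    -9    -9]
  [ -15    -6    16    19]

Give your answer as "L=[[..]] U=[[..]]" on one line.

L=[[1,0,0,0],[4,1,0,0],[-2,2,1,0],[-3,-3,-2,1]] U=[[5,4,0,0],[0,-2,-2,-4],[0,0,-5,-1],[0,0,0,5]]

  R1 -= 4·R0 → [0,-2,-2,-4]
  R2 -= -2·R0 → [0,-4,-9,-9]
  R3 -= -3·R0 → [0,6,16,19]
  R2 -= 2·R1 → [0,0,-5,-1]
  R3 -= -3·R1 → [0,0,10,7]
  R3 -= -2·R2 → [0,0,0,5]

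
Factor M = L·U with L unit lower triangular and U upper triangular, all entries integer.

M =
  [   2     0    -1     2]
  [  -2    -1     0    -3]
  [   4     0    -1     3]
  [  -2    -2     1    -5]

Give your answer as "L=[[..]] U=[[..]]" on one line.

  r1 -= -1·r0 → [0,-1,-1,-1]
  r2 -= 2·r0 → [0,0,1,-1]
  r3 -= -1·r0 → [0,-2,0,-3]
  r2 -= 0·r1 → [0,0,1,-1]
  r3 -= 2·r1 → [0,0,2,-1]
  r3 -= 2·r2 → [0,0,0,1]

L=[[1,0,0,0],[-1,1,0,0],[2,0,1,0],[-1,2,2,1]] U=[[2,0,-1,2],[0,-1,-1,-1],[0,0,1,-1],[0,0,0,1]]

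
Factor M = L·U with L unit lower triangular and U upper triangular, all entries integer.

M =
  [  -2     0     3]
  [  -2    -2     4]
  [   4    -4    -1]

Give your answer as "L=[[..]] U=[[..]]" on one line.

  r1 -= 1·r0 → [0,-2,1]
  r2 -= -2·r0 → [0,-4,5]
  r2 -= 2·r1 → [0,0,3]

L=[[1,0,0],[1,1,0],[-2,2,1]] U=[[-2,0,3],[0,-2,1],[0,0,3]]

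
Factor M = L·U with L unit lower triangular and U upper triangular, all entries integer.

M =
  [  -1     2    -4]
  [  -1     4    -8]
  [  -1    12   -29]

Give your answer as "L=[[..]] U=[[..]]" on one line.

  row1 -= 1·row0 → [0,2,-4]
  row2 -= 1·row0 → [0,10,-25]
  row2 -= 5·row1 → [0,0,-5]

L=[[1,0,0],[1,1,0],[1,5,1]] U=[[-1,2,-4],[0,2,-4],[0,0,-5]]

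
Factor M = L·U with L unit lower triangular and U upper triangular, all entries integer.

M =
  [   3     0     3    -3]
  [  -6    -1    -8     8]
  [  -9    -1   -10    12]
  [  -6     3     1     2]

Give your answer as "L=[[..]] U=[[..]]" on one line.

  R1 -= -2·R0 → [0,-1,-2,2]
  R2 -= -3·R0 → [0,-1,-1,3]
  R3 -= -2·R0 → [0,3,7,-4]
  R2 -= 1·R1 → [0,0,1,1]
  R3 -= -3·R1 → [0,0,1,2]
  R3 -= 1·R2 → [0,0,0,1]

L=[[1,0,0,0],[-2,1,0,0],[-3,1,1,0],[-2,-3,1,1]] U=[[3,0,3,-3],[0,-1,-2,2],[0,0,1,1],[0,0,0,1]]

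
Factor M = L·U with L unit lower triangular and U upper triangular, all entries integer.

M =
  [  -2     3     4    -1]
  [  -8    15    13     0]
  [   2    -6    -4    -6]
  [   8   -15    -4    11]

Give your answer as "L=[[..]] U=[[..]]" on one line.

L=[[1,0,0,0],[4,1,0,0],[-1,-1,1,0],[-4,-1,-3,1]] U=[[-2,3,4,-1],[0,3,-3,4],[0,0,-3,-3],[0,0,0,2]]

  r1 -= 4·r0 → [0,3,-3,4]
  r2 -= -1·r0 → [0,-3,0,-7]
  r3 -= -4·r0 → [0,-3,12,7]
  r2 -= -1·r1 → [0,0,-3,-3]
  r3 -= -1·r1 → [0,0,9,11]
  r3 -= -3·r2 → [0,0,0,2]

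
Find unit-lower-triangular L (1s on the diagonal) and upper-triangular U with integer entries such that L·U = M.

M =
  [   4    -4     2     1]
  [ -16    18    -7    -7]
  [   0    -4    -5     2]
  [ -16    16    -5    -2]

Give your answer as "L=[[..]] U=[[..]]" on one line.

  R1 -= -4·R0 → [0,2,1,-3]
  R2 -= 0·R0 → [0,-4,-5,2]
  R3 -= -4·R0 → [0,0,3,2]
  R2 -= -2·R1 → [0,0,-3,-4]
  R3 -= 0·R1 → [0,0,3,2]
  R3 -= -1·R2 → [0,0,0,-2]

L=[[1,0,0,0],[-4,1,0,0],[0,-2,1,0],[-4,0,-1,1]] U=[[4,-4,2,1],[0,2,1,-3],[0,0,-3,-4],[0,0,0,-2]]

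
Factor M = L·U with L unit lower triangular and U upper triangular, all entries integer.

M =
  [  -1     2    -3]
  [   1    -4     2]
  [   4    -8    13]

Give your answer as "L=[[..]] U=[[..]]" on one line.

L=[[1,0,0],[-1,1,0],[-4,0,1]] U=[[-1,2,-3],[0,-2,-1],[0,0,1]]

  row1 -= -1·row0 → [0,-2,-1]
  row2 -= -4·row0 → [0,0,1]
  row2 -= 0·row1 → [0,0,1]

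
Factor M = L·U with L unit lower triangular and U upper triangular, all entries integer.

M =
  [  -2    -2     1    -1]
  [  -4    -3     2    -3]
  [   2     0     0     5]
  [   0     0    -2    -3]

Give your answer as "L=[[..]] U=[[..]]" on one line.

L=[[1,0,0,0],[2,1,0,0],[-1,-2,1,0],[0,0,-2,1]] U=[[-2,-2,1,-1],[0,1,0,-1],[0,0,1,2],[0,0,0,1]]

  R1 -= 2·R0 → [0,1,0,-1]
  R2 -= -1·R0 → [0,-2,1,4]
  R3 -= 0·R0 → [0,0,-2,-3]
  R2 -= -2·R1 → [0,0,1,2]
  R3 -= 0·R1 → [0,0,-2,-3]
  R3 -= -2·R2 → [0,0,0,1]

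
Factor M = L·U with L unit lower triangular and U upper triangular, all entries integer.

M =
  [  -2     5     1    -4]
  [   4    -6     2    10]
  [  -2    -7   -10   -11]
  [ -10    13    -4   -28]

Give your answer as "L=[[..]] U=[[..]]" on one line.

L=[[1,0,0,0],[-2,1,0,0],[1,-3,1,0],[5,-3,3,1]] U=[[-2,5,1,-4],[0,4,4,2],[0,0,1,-1],[0,0,0,1]]

  row1 -= -2·row0 → [0,4,4,2]
  row2 -= 1·row0 → [0,-12,-11,-7]
  row3 -= 5·row0 → [0,-12,-9,-8]
  row2 -= -3·row1 → [0,0,1,-1]
  row3 -= -3·row1 → [0,0,3,-2]
  row3 -= 3·row2 → [0,0,0,1]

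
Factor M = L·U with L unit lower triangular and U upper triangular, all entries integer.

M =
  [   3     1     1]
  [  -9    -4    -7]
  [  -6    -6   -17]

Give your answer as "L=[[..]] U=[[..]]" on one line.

L=[[1,0,0],[-3,1,0],[-2,4,1]] U=[[3,1,1],[0,-1,-4],[0,0,1]]

  R1 -= -3·R0 → [0,-1,-4]
  R2 -= -2·R0 → [0,-4,-15]
  R2 -= 4·R1 → [0,0,1]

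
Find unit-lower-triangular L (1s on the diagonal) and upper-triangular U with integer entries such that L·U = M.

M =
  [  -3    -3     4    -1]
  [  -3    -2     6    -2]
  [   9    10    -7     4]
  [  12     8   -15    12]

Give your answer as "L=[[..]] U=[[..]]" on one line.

L=[[1,0,0,0],[1,1,0,0],[-3,1,1,0],[-4,-4,3,1]] U=[[-3,-3,4,-1],[0,1,2,-1],[0,0,3,2],[0,0,0,-2]]

  R1 -= 1·R0 → [0,1,2,-1]
  R2 -= -3·R0 → [0,1,5,1]
  R3 -= -4·R0 → [0,-4,1,8]
  R2 -= 1·R1 → [0,0,3,2]
  R3 -= -4·R1 → [0,0,9,4]
  R3 -= 3·R2 → [0,0,0,-2]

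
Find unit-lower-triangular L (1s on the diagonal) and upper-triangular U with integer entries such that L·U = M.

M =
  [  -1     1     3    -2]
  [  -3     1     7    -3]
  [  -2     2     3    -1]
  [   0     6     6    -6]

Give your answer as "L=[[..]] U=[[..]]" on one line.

  r1 -= 3·r0 → [0,-2,-2,3]
  r2 -= 2·r0 → [0,0,-3,3]
  r3 -= 0·r0 → [0,6,6,-6]
  r2 -= 0·r1 → [0,0,-3,3]
  r3 -= -3·r1 → [0,0,0,3]
  r3 -= 0·r2 → [0,0,0,3]

L=[[1,0,0,0],[3,1,0,0],[2,0,1,0],[0,-3,0,1]] U=[[-1,1,3,-2],[0,-2,-2,3],[0,0,-3,3],[0,0,0,3]]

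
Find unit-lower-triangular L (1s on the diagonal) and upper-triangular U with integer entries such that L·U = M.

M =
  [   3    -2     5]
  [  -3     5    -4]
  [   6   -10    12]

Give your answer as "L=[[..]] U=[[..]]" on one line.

L=[[1,0,0],[-1,1,0],[2,-2,1]] U=[[3,-2,5],[0,3,1],[0,0,4]]

  r1 -= -1·r0 → [0,3,1]
  r2 -= 2·r0 → [0,-6,2]
  r2 -= -2·r1 → [0,0,4]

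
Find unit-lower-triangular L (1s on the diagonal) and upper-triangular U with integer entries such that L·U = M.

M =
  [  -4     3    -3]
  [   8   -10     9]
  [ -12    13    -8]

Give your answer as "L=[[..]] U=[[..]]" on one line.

L=[[1,0,0],[-2,1,0],[3,-1,1]] U=[[-4,3,-3],[0,-4,3],[0,0,4]]

  row1 -= -2·row0 → [0,-4,3]
  row2 -= 3·row0 → [0,4,1]
  row2 -= -1·row1 → [0,0,4]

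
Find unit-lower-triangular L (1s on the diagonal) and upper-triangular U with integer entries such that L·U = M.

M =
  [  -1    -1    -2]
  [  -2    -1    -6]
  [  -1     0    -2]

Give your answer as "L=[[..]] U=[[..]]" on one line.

L=[[1,0,0],[2,1,0],[1,1,1]] U=[[-1,-1,-2],[0,1,-2],[0,0,2]]

  row1 -= 2·row0 → [0,1,-2]
  row2 -= 1·row0 → [0,1,0]
  row2 -= 1·row1 → [0,0,2]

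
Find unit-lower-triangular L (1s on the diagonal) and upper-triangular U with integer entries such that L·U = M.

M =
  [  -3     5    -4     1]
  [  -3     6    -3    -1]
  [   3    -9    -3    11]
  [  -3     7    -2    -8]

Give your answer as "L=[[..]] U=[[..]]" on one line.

  R1 -= 1·R0 → [0,1,1,-2]
  R2 -= -1·R0 → [0,-4,-7,12]
  R3 -= 1·R0 → [0,2,2,-9]
  R2 -= -4·R1 → [0,0,-3,4]
  R3 -= 2·R1 → [0,0,0,-5]
  R3 -= 0·R2 → [0,0,0,-5]

L=[[1,0,0,0],[1,1,0,0],[-1,-4,1,0],[1,2,0,1]] U=[[-3,5,-4,1],[0,1,1,-2],[0,0,-3,4],[0,0,0,-5]]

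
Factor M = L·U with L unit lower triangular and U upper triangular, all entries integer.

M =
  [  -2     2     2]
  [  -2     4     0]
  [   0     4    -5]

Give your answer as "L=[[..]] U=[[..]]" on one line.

  r1 -= 1·r0 → [0,2,-2]
  r2 -= 0·r0 → [0,4,-5]
  r2 -= 2·r1 → [0,0,-1]

L=[[1,0,0],[1,1,0],[0,2,1]] U=[[-2,2,2],[0,2,-2],[0,0,-1]]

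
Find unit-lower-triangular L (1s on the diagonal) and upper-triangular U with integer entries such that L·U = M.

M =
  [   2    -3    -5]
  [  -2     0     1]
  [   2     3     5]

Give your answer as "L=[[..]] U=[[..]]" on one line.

  row1 -= -1·row0 → [0,-3,-4]
  row2 -= 1·row0 → [0,6,10]
  row2 -= -2·row1 → [0,0,2]

L=[[1,0,0],[-1,1,0],[1,-2,1]] U=[[2,-3,-5],[0,-3,-4],[0,0,2]]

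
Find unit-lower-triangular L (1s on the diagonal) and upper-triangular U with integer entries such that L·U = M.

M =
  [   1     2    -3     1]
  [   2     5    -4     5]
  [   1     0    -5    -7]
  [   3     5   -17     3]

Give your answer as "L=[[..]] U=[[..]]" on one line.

L=[[1,0,0,0],[2,1,0,0],[1,-2,1,0],[3,-1,-3,1]] U=[[1,2,-3,1],[0,1,2,3],[0,0,2,-2],[0,0,0,-3]]

  row1 -= 2·row0 → [0,1,2,3]
  row2 -= 1·row0 → [0,-2,-2,-8]
  row3 -= 3·row0 → [0,-1,-8,0]
  row2 -= -2·row1 → [0,0,2,-2]
  row3 -= -1·row1 → [0,0,-6,3]
  row3 -= -3·row2 → [0,0,0,-3]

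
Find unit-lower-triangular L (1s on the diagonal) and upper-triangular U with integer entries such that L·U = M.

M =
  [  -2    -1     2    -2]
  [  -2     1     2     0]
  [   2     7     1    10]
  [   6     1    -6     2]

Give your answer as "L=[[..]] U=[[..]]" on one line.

L=[[1,0,0,0],[1,1,0,0],[-1,3,1,0],[-3,-1,0,1]] U=[[-2,-1,2,-2],[0,2,0,2],[0,0,3,2],[0,0,0,-2]]

  row1 -= 1·row0 → [0,2,0,2]
  row2 -= -1·row0 → [0,6,3,8]
  row3 -= -3·row0 → [0,-2,0,-4]
  row2 -= 3·row1 → [0,0,3,2]
  row3 -= -1·row1 → [0,0,0,-2]
  row3 -= 0·row2 → [0,0,0,-2]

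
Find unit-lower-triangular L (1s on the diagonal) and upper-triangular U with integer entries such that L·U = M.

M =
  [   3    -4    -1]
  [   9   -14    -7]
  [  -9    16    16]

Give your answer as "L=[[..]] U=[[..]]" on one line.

L=[[1,0,0],[3,1,0],[-3,-2,1]] U=[[3,-4,-1],[0,-2,-4],[0,0,5]]

  row1 -= 3·row0 → [0,-2,-4]
  row2 -= -3·row0 → [0,4,13]
  row2 -= -2·row1 → [0,0,5]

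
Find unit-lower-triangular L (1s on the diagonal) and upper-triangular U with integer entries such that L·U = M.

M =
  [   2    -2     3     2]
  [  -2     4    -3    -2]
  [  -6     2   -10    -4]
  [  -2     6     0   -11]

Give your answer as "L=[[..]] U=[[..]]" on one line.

L=[[1,0,0,0],[-1,1,0,0],[-3,-2,1,0],[-1,2,-3,1]] U=[[2,-2,3,2],[0,2,0,0],[0,0,-1,2],[0,0,0,-3]]

  r1 -= -1·r0 → [0,2,0,0]
  r2 -= -3·r0 → [0,-4,-1,2]
  r3 -= -1·r0 → [0,4,3,-9]
  r2 -= -2·r1 → [0,0,-1,2]
  r3 -= 2·r1 → [0,0,3,-9]
  r3 -= -3·r2 → [0,0,0,-3]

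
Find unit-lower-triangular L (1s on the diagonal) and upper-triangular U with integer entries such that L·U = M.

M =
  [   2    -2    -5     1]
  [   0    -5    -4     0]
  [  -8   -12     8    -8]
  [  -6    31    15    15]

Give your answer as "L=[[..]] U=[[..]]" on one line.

  row1 -= 0·row0 → [0,-5,-4,0]
  row2 -= -4·row0 → [0,-20,-12,-4]
  row3 -= -3·row0 → [0,25,0,18]
  row2 -= 4·row1 → [0,0,4,-4]
  row3 -= -5·row1 → [0,0,-20,18]
  row3 -= -5·row2 → [0,0,0,-2]

L=[[1,0,0,0],[0,1,0,0],[-4,4,1,0],[-3,-5,-5,1]] U=[[2,-2,-5,1],[0,-5,-4,0],[0,0,4,-4],[0,0,0,-2]]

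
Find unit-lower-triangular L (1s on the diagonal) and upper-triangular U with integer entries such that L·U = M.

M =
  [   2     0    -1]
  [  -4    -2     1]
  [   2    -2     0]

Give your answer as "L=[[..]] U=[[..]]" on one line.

  R1 -= -2·R0 → [0,-2,-1]
  R2 -= 1·R0 → [0,-2,1]
  R2 -= 1·R1 → [0,0,2]

L=[[1,0,0],[-2,1,0],[1,1,1]] U=[[2,0,-1],[0,-2,-1],[0,0,2]]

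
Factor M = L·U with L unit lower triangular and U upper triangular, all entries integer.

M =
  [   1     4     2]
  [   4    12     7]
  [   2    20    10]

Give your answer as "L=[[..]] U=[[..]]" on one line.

L=[[1,0,0],[4,1,0],[2,-3,1]] U=[[1,4,2],[0,-4,-1],[0,0,3]]

  row1 -= 4·row0 → [0,-4,-1]
  row2 -= 2·row0 → [0,12,6]
  row2 -= -3·row1 → [0,0,3]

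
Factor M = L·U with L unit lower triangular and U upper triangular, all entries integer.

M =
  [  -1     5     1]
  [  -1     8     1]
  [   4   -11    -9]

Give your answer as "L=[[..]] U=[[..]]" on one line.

  R1 -= 1·R0 → [0,3,0]
  R2 -= -4·R0 → [0,9,-5]
  R2 -= 3·R1 → [0,0,-5]

L=[[1,0,0],[1,1,0],[-4,3,1]] U=[[-1,5,1],[0,3,0],[0,0,-5]]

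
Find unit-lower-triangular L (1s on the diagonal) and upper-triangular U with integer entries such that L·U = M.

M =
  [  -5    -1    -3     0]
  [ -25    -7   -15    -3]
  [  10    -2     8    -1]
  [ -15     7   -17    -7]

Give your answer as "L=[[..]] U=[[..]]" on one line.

  row1 -= 5·row0 → [0,-2,0,-3]
  row2 -= -2·row0 → [0,-4,2,-1]
  row3 -= 3·row0 → [0,10,-8,-7]
  row2 -= 2·row1 → [0,0,2,5]
  row3 -= -5·row1 → [0,0,-8,-22]
  row3 -= -4·row2 → [0,0,0,-2]

L=[[1,0,0,0],[5,1,0,0],[-2,2,1,0],[3,-5,-4,1]] U=[[-5,-1,-3,0],[0,-2,0,-3],[0,0,2,5],[0,0,0,-2]]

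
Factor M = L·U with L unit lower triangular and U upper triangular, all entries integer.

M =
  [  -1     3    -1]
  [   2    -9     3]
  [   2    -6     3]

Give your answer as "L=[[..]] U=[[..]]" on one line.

L=[[1,0,0],[-2,1,0],[-2,0,1]] U=[[-1,3,-1],[0,-3,1],[0,0,1]]

  row1 -= -2·row0 → [0,-3,1]
  row2 -= -2·row0 → [0,0,1]
  row2 -= 0·row1 → [0,0,1]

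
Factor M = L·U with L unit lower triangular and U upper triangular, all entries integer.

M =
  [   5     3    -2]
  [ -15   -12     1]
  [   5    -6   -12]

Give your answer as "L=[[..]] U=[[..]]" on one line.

L=[[1,0,0],[-3,1,0],[1,3,1]] U=[[5,3,-2],[0,-3,-5],[0,0,5]]

  row1 -= -3·row0 → [0,-3,-5]
  row2 -= 1·row0 → [0,-9,-10]
  row2 -= 3·row1 → [0,0,5]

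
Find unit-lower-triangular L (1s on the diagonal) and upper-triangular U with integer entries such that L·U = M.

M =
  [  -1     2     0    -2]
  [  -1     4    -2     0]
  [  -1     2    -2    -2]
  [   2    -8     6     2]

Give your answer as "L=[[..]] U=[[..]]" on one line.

L=[[1,0,0,0],[1,1,0,0],[1,0,1,0],[-2,-2,-1,1]] U=[[-1,2,0,-2],[0,2,-2,2],[0,0,-2,0],[0,0,0,2]]

  row1 -= 1·row0 → [0,2,-2,2]
  row2 -= 1·row0 → [0,0,-2,0]
  row3 -= -2·row0 → [0,-4,6,-2]
  row2 -= 0·row1 → [0,0,-2,0]
  row3 -= -2·row1 → [0,0,2,2]
  row3 -= -1·row2 → [0,0,0,2]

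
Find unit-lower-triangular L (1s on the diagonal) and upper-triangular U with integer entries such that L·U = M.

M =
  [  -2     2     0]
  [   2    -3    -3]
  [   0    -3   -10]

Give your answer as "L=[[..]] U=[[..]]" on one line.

  row1 -= -1·row0 → [0,-1,-3]
  row2 -= 0·row0 → [0,-3,-10]
  row2 -= 3·row1 → [0,0,-1]

L=[[1,0,0],[-1,1,0],[0,3,1]] U=[[-2,2,0],[0,-1,-3],[0,0,-1]]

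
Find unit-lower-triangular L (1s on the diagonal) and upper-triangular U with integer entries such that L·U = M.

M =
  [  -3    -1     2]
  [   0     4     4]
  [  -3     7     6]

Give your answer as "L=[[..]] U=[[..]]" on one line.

L=[[1,0,0],[0,1,0],[1,2,1]] U=[[-3,-1,2],[0,4,4],[0,0,-4]]

  R1 -= 0·R0 → [0,4,4]
  R2 -= 1·R0 → [0,8,4]
  R2 -= 2·R1 → [0,0,-4]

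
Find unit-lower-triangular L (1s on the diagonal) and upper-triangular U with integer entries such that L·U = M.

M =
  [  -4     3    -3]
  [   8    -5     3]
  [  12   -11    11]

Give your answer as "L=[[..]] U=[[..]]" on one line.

  r1 -= -2·r0 → [0,1,-3]
  r2 -= -3·r0 → [0,-2,2]
  r2 -= -2·r1 → [0,0,-4]

L=[[1,0,0],[-2,1,0],[-3,-2,1]] U=[[-4,3,-3],[0,1,-3],[0,0,-4]]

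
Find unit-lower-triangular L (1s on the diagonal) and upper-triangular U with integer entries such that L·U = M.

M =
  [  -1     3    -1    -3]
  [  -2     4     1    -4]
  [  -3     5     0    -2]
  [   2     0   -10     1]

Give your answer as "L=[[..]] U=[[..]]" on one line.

  R1 -= 2·R0 → [0,-2,3,2]
  R2 -= 3·R0 → [0,-4,3,7]
  R3 -= -2·R0 → [0,6,-12,-5]
  R2 -= 2·R1 → [0,0,-3,3]
  R3 -= -3·R1 → [0,0,-3,1]
  R3 -= 1·R2 → [0,0,0,-2]

L=[[1,0,0,0],[2,1,0,0],[3,2,1,0],[-2,-3,1,1]] U=[[-1,3,-1,-3],[0,-2,3,2],[0,0,-3,3],[0,0,0,-2]]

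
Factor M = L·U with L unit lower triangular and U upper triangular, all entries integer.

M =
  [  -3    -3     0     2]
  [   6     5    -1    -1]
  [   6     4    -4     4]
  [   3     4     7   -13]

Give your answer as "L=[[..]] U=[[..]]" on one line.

  r1 -= -2·r0 → [0,-1,-1,3]
  r2 -= -2·r0 → [0,-2,-4,8]
  r3 -= -1·r0 → [0,1,7,-11]
  r2 -= 2·r1 → [0,0,-2,2]
  r3 -= -1·r1 → [0,0,6,-8]
  r3 -= -3·r2 → [0,0,0,-2]

L=[[1,0,0,0],[-2,1,0,0],[-2,2,1,0],[-1,-1,-3,1]] U=[[-3,-3,0,2],[0,-1,-1,3],[0,0,-2,2],[0,0,0,-2]]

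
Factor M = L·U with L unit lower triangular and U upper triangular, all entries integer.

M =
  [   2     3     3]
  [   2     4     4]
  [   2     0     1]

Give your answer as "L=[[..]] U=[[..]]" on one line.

L=[[1,0,0],[1,1,0],[1,-3,1]] U=[[2,3,3],[0,1,1],[0,0,1]]

  R1 -= 1·R0 → [0,1,1]
  R2 -= 1·R0 → [0,-3,-2]
  R2 -= -3·R1 → [0,0,1]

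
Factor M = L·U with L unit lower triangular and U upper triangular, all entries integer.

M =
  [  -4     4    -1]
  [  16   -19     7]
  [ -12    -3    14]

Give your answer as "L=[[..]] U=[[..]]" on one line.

L=[[1,0,0],[-4,1,0],[3,5,1]] U=[[-4,4,-1],[0,-3,3],[0,0,2]]

  R1 -= -4·R0 → [0,-3,3]
  R2 -= 3·R0 → [0,-15,17]
  R2 -= 5·R1 → [0,0,2]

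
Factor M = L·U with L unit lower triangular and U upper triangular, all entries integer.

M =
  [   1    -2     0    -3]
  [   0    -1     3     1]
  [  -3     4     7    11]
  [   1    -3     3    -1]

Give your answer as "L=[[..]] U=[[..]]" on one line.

L=[[1,0,0,0],[0,1,0,0],[-3,2,1,0],[1,1,0,1]] U=[[1,-2,0,-3],[0,-1,3,1],[0,0,1,0],[0,0,0,1]]

  row1 -= 0·row0 → [0,-1,3,1]
  row2 -= -3·row0 → [0,-2,7,2]
  row3 -= 1·row0 → [0,-1,3,2]
  row2 -= 2·row1 → [0,0,1,0]
  row3 -= 1·row1 → [0,0,0,1]
  row3 -= 0·row2 → [0,0,0,1]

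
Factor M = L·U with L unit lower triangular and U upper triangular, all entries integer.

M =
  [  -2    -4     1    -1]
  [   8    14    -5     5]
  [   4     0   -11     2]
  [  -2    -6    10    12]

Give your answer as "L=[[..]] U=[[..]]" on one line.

L=[[1,0,0,0],[-4,1,0,0],[-2,4,1,0],[1,1,-2,1]] U=[[-2,-4,1,-1],[0,-2,-1,1],[0,0,-5,-4],[0,0,0,4]]

  R1 -= -4·R0 → [0,-2,-1,1]
  R2 -= -2·R0 → [0,-8,-9,0]
  R3 -= 1·R0 → [0,-2,9,13]
  R2 -= 4·R1 → [0,0,-5,-4]
  R3 -= 1·R1 → [0,0,10,12]
  R3 -= -2·R2 → [0,0,0,4]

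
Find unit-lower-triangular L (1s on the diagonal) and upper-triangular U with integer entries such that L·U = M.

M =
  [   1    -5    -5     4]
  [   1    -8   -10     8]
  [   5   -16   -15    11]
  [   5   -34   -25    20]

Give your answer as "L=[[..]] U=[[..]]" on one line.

  row1 -= 1·row0 → [0,-3,-5,4]
  row2 -= 5·row0 → [0,9,10,-9]
  row3 -= 5·row0 → [0,-9,0,0]
  row2 -= -3·row1 → [0,0,-5,3]
  row3 -= 3·row1 → [0,0,15,-12]
  row3 -= -3·row2 → [0,0,0,-3]

L=[[1,0,0,0],[1,1,0,0],[5,-3,1,0],[5,3,-3,1]] U=[[1,-5,-5,4],[0,-3,-5,4],[0,0,-5,3],[0,0,0,-3]]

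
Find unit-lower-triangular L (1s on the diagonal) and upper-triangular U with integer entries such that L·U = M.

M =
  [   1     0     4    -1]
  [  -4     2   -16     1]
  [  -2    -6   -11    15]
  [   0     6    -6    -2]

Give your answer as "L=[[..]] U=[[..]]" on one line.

L=[[1,0,0,0],[-4,1,0,0],[-2,-3,1,0],[0,3,2,1]] U=[[1,0,4,-1],[0,2,0,-3],[0,0,-3,4],[0,0,0,-1]]

  R1 -= -4·R0 → [0,2,0,-3]
  R2 -= -2·R0 → [0,-6,-3,13]
  R3 -= 0·R0 → [0,6,-6,-2]
  R2 -= -3·R1 → [0,0,-3,4]
  R3 -= 3·R1 → [0,0,-6,7]
  R3 -= 2·R2 → [0,0,0,-1]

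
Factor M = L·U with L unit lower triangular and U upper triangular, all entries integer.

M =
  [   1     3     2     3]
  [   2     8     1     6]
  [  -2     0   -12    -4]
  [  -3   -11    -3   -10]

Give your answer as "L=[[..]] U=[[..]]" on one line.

  R1 -= 2·R0 → [0,2,-3,0]
  R2 -= -2·R0 → [0,6,-8,2]
  R3 -= -3·R0 → [0,-2,3,-1]
  R2 -= 3·R1 → [0,0,1,2]
  R3 -= -1·R1 → [0,0,0,-1]
  R3 -= 0·R2 → [0,0,0,-1]

L=[[1,0,0,0],[2,1,0,0],[-2,3,1,0],[-3,-1,0,1]] U=[[1,3,2,3],[0,2,-3,0],[0,0,1,2],[0,0,0,-1]]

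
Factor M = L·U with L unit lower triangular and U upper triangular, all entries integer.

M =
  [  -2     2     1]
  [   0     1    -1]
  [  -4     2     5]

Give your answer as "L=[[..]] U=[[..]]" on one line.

  R1 -= 0·R0 → [0,1,-1]
  R2 -= 2·R0 → [0,-2,3]
  R2 -= -2·R1 → [0,0,1]

L=[[1,0,0],[0,1,0],[2,-2,1]] U=[[-2,2,1],[0,1,-1],[0,0,1]]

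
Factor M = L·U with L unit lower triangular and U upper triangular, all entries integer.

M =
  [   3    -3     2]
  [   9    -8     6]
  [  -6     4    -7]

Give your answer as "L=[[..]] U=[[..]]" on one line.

  r1 -= 3·r0 → [0,1,0]
  r2 -= -2·r0 → [0,-2,-3]
  r2 -= -2·r1 → [0,0,-3]

L=[[1,0,0],[3,1,0],[-2,-2,1]] U=[[3,-3,2],[0,1,0],[0,0,-3]]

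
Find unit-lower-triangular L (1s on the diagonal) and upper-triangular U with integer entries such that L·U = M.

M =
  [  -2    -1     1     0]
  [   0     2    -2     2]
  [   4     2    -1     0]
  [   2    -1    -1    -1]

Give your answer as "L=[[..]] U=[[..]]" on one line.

  row1 -= 0·row0 → [0,2,-2,2]
  row2 -= -2·row0 → [0,0,1,0]
  row3 -= -1·row0 → [0,-2,0,-1]
  row2 -= 0·row1 → [0,0,1,0]
  row3 -= -1·row1 → [0,0,-2,1]
  row3 -= -2·row2 → [0,0,0,1]

L=[[1,0,0,0],[0,1,0,0],[-2,0,1,0],[-1,-1,-2,1]] U=[[-2,-1,1,0],[0,2,-2,2],[0,0,1,0],[0,0,0,1]]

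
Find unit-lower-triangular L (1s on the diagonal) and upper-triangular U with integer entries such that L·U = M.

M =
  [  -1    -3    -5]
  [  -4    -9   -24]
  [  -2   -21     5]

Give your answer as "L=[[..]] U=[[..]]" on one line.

  r1 -= 4·r0 → [0,3,-4]
  r2 -= 2·r0 → [0,-15,15]
  r2 -= -5·r1 → [0,0,-5]

L=[[1,0,0],[4,1,0],[2,-5,1]] U=[[-1,-3,-5],[0,3,-4],[0,0,-5]]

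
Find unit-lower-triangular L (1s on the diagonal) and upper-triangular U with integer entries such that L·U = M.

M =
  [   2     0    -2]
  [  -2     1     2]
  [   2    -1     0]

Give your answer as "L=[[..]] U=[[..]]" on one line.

  r1 -= -1·r0 → [0,1,0]
  r2 -= 1·r0 → [0,-1,2]
  r2 -= -1·r1 → [0,0,2]

L=[[1,0,0],[-1,1,0],[1,-1,1]] U=[[2,0,-2],[0,1,0],[0,0,2]]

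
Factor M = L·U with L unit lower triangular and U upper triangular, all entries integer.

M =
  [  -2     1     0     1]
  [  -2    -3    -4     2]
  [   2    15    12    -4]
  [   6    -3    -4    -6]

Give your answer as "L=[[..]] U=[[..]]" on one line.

  R1 -= 1·R0 → [0,-4,-4,1]
  R2 -= -1·R0 → [0,16,12,-3]
  R3 -= -3·R0 → [0,0,-4,-3]
  R2 -= -4·R1 → [0,0,-4,1]
  R3 -= 0·R1 → [0,0,-4,-3]
  R3 -= 1·R2 → [0,0,0,-4]

L=[[1,0,0,0],[1,1,0,0],[-1,-4,1,0],[-3,0,1,1]] U=[[-2,1,0,1],[0,-4,-4,1],[0,0,-4,1],[0,0,0,-4]]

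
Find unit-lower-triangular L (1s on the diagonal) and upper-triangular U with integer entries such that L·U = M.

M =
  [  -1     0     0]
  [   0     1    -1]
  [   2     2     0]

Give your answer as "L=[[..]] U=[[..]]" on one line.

L=[[1,0,0],[0,1,0],[-2,2,1]] U=[[-1,0,0],[0,1,-1],[0,0,2]]

  R1 -= 0·R0 → [0,1,-1]
  R2 -= -2·R0 → [0,2,0]
  R2 -= 2·R1 → [0,0,2]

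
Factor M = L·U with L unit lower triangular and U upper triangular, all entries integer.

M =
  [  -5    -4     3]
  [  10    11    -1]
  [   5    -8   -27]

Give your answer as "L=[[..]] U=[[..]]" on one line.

L=[[1,0,0],[-2,1,0],[-1,-4,1]] U=[[-5,-4,3],[0,3,5],[0,0,-4]]

  r1 -= -2·r0 → [0,3,5]
  r2 -= -1·r0 → [0,-12,-24]
  r2 -= -4·r1 → [0,0,-4]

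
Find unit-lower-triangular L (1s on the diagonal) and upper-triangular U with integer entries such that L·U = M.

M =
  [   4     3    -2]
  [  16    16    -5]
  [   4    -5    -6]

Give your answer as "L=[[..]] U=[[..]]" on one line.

  r1 -= 4·r0 → [0,4,3]
  r2 -= 1·r0 → [0,-8,-4]
  r2 -= -2·r1 → [0,0,2]

L=[[1,0,0],[4,1,0],[1,-2,1]] U=[[4,3,-2],[0,4,3],[0,0,2]]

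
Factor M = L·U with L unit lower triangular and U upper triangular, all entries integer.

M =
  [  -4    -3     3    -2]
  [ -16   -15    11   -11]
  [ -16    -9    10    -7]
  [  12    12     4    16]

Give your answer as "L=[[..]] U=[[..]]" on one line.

  row1 -= 4·row0 → [0,-3,-1,-3]
  row2 -= 4·row0 → [0,3,-2,1]
  row3 -= -3·row0 → [0,3,13,10]
  row2 -= -1·row1 → [0,0,-3,-2]
  row3 -= -1·row1 → [0,0,12,7]
  row3 -= -4·row2 → [0,0,0,-1]

L=[[1,0,0,0],[4,1,0,0],[4,-1,1,0],[-3,-1,-4,1]] U=[[-4,-3,3,-2],[0,-3,-1,-3],[0,0,-3,-2],[0,0,0,-1]]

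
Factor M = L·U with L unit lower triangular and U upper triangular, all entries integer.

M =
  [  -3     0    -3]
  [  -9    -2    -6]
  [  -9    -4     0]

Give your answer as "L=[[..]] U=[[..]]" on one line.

L=[[1,0,0],[3,1,0],[3,2,1]] U=[[-3,0,-3],[0,-2,3],[0,0,3]]

  R1 -= 3·R0 → [0,-2,3]
  R2 -= 3·R0 → [0,-4,9]
  R2 -= 2·R1 → [0,0,3]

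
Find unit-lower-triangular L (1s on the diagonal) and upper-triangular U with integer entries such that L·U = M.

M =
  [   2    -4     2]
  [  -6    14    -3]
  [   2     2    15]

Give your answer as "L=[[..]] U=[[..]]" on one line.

L=[[1,0,0],[-3,1,0],[1,3,1]] U=[[2,-4,2],[0,2,3],[0,0,4]]

  R1 -= -3·R0 → [0,2,3]
  R2 -= 1·R0 → [0,6,13]
  R2 -= 3·R1 → [0,0,4]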